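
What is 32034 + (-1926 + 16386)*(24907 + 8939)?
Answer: 489445194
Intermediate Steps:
32034 + (-1926 + 16386)*(24907 + 8939) = 32034 + 14460*33846 = 32034 + 489413160 = 489445194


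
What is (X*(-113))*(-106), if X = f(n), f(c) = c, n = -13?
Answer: -155714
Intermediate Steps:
X = -13
(X*(-113))*(-106) = -13*(-113)*(-106) = 1469*(-106) = -155714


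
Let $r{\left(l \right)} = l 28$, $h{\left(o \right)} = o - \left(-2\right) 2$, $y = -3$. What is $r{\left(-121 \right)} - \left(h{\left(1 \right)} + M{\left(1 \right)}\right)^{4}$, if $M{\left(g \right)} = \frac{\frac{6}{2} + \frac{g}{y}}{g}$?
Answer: $- \frac{554269}{81} \approx -6842.8$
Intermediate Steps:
$h{\left(o \right)} = 4 + o$ ($h{\left(o \right)} = o - -4 = o + 4 = 4 + o$)
$M{\left(g \right)} = \frac{3 - \frac{g}{3}}{g}$ ($M{\left(g \right)} = \frac{\frac{6}{2} + \frac{g}{-3}}{g} = \frac{6 \cdot \frac{1}{2} + g \left(- \frac{1}{3}\right)}{g} = \frac{3 - \frac{g}{3}}{g}$)
$r{\left(l \right)} = 28 l$
$r{\left(-121 \right)} - \left(h{\left(1 \right)} + M{\left(1 \right)}\right)^{4} = 28 \left(-121\right) - \left(\left(4 + 1\right) + \frac{9 - 1}{3 \cdot 1}\right)^{4} = -3388 - \left(5 + \frac{1}{3} \cdot 1 \left(9 - 1\right)\right)^{4} = -3388 - \left(5 + \frac{1}{3} \cdot 1 \cdot 8\right)^{4} = -3388 - \left(5 + \frac{8}{3}\right)^{4} = -3388 - \left(\frac{23}{3}\right)^{4} = -3388 - \frac{279841}{81} = - \frac{554269}{81}$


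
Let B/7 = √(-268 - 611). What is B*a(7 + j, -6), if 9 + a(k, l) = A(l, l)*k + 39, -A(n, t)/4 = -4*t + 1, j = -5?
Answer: -1190*I*√879 ≈ -35281.0*I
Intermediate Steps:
A(n, t) = -4 + 16*t (A(n, t) = -4*(-4*t + 1) = -4*(1 - 4*t) = -4 + 16*t)
a(k, l) = 30 + k*(-4 + 16*l) (a(k, l) = -9 + ((-4 + 16*l)*k + 39) = -9 + (k*(-4 + 16*l) + 39) = -9 + (39 + k*(-4 + 16*l)) = 30 + k*(-4 + 16*l))
B = 7*I*√879 (B = 7*√(-268 - 611) = 7*√(-879) = 7*(I*√879) = 7*I*√879 ≈ 207.54*I)
B*a(7 + j, -6) = (7*I*√879)*(30 - 4*(7 - 5) + 16*(7 - 5)*(-6)) = (7*I*√879)*(30 - 4*2 + 16*2*(-6)) = (7*I*√879)*(30 - 8 - 192) = (7*I*√879)*(-170) = -1190*I*√879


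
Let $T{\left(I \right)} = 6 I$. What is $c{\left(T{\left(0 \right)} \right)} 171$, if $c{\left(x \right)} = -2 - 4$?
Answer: $-1026$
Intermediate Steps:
$c{\left(x \right)} = -6$
$c{\left(T{\left(0 \right)} \right)} 171 = \left(-6\right) 171 = -1026$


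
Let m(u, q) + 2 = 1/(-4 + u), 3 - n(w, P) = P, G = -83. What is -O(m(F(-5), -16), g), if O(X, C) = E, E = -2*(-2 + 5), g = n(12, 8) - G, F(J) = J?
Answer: 6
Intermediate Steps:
n(w, P) = 3 - P
m(u, q) = -2 + 1/(-4 + u)
g = 78 (g = (3 - 1*8) - 1*(-83) = (3 - 8) + 83 = -5 + 83 = 78)
E = -6 (E = -2*3 = -6)
O(X, C) = -6
-O(m(F(-5), -16), g) = -1*(-6) = 6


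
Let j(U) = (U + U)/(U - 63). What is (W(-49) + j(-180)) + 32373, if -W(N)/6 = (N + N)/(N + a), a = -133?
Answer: 11362309/351 ≈ 32371.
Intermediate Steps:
j(U) = 2*U/(-63 + U) (j(U) = (2*U)/(-63 + U) = 2*U/(-63 + U))
W(N) = -12*N/(-133 + N) (W(N) = -6*(N + N)/(N - 133) = -6*2*N/(-133 + N) = -12*N/(-133 + N))
(W(-49) + j(-180)) + 32373 = (-12*(-49)/(-133 - 49) + 2*(-180)/(-63 - 180)) + 32373 = (-12*(-49)/(-182) + 2*(-180)/(-243)) + 32373 = (-12*(-49)*(-1/182) + 2*(-180)*(-1/243)) + 32373 = (-42/13 + 40/27) + 32373 = -614/351 + 32373 = 11362309/351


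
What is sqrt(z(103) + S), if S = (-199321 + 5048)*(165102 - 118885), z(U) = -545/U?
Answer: 4*I*sqrt(5953449377994)/103 ≈ 94756.0*I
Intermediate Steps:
S = -8978715241 (S = -194273*46217 = -8978715241)
sqrt(z(103) + S) = sqrt(-545/103 - 8978715241) = sqrt(-924807670368/103) = 4*I*sqrt(5953449377994)/103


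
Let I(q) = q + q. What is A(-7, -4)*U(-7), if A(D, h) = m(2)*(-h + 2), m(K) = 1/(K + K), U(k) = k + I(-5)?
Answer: -51/2 ≈ -25.500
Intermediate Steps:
I(q) = 2*q
U(k) = -10 + k (U(k) = k + 2*(-5) = k - 10 = -10 + k)
m(K) = 1/(2*K)
A(D, h) = 1/2 - h/4 (A(D, h) = ((1/2)/2)*(-h + 2) = ((1/2)*(1/2))*(2 - h) = (2 - h)/4 = 1/2 - h/4)
A(-7, -4)*U(-7) = (1/2 - 1/4*(-4))*(-10 - 7) = (1/2 + 1)*(-17) = (3/2)*(-17) = -51/2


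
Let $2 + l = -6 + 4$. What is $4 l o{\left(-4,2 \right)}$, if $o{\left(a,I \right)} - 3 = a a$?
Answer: $-304$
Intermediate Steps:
$o{\left(a,I \right)} = 3 + a^{2}$ ($o{\left(a,I \right)} = 3 + a a = 3 + a^{2}$)
$l = -4$ ($l = -2 + \left(-6 + 4\right) = -2 - 2 = -4$)
$4 l o{\left(-4,2 \right)} = 4 \left(-4\right) \left(3 + \left(-4\right)^{2}\right) = - 16 \left(3 + 16\right) = \left(-16\right) 19 = -304$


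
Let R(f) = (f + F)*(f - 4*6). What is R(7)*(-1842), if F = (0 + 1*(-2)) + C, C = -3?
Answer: 62628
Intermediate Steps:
F = -5 (F = (0 + 1*(-2)) - 3 = (0 - 2) - 3 = -2 - 3 = -5)
R(f) = (-24 + f)*(-5 + f) (R(f) = (f - 5)*(f - 4*6) = (-5 + f)*(f - 24) = (-5 + f)*(-24 + f) = (-24 + f)*(-5 + f))
R(7)*(-1842) = (120 + 7² - 29*7)*(-1842) = (120 + 49 - 203)*(-1842) = -34*(-1842) = 62628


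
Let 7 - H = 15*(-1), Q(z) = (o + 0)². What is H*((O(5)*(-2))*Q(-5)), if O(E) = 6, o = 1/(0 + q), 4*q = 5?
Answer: -4224/25 ≈ -168.96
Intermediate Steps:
q = 5/4 (q = (¼)*5 = 5/4 ≈ 1.2500)
o = ⅘ (o = 1/(0 + 5/4) = 1/(5/4) = ⅘ ≈ 0.80000)
Q(z) = 16/25 (Q(z) = (⅘ + 0)² = (⅘)² = 16/25)
H = 22 (H = 7 - 15*(-1) = 7 - 1*(-15) = 7 + 15 = 22)
H*((O(5)*(-2))*Q(-5)) = 22*((6*(-2))*(16/25)) = 22*(-12*16/25) = 22*(-192/25) = -4224/25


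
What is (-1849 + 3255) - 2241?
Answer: -835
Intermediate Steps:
(-1849 + 3255) - 2241 = 1406 - 2241 = -835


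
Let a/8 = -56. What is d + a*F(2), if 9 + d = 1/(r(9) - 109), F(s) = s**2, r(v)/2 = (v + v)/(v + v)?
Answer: -192708/107 ≈ -1801.0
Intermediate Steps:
a = -448 (a = 8*(-56) = -448)
r(v) = 2 (r(v) = 2*((v + v)/(v + v)) = 2*((2*v)/((2*v))) = 2*((2*v)*(1/(2*v))) = 2*1 = 2)
d = -964/107 (d = -9 + 1/(2 - 109) = -9 + 1/(-107) = -9 - 1/107 = -964/107 ≈ -9.0093)
d + a*F(2) = -964/107 - 448*2**2 = -964/107 - 448*4 = -964/107 - 1792 = -192708/107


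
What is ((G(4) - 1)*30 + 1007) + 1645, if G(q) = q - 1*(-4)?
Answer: 2862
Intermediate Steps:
G(q) = 4 + q (G(q) = q + 4 = 4 + q)
((G(4) - 1)*30 + 1007) + 1645 = (((4 + 4) - 1)*30 + 1007) + 1645 = ((8 - 1)*30 + 1007) + 1645 = (7*30 + 1007) + 1645 = (210 + 1007) + 1645 = 1217 + 1645 = 2862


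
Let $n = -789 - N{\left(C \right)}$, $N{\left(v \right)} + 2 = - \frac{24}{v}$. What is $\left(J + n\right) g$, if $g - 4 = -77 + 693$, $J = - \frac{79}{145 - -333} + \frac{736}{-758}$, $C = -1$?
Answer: $- \frac{45609750370}{90581} \approx -5.0352 \cdot 10^{5}$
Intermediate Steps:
$N{\left(v \right)} = -2 - \frac{24}{v}$
$J = - \frac{205845}{181162}$ ($J = - \frac{79}{145 + 333} + 736 \left(- \frac{1}{758}\right) = - \frac{79}{478} - \frac{368}{379} = - \frac{205845}{181162} \approx -1.1362$)
$n = -811$ ($n = -789 - \left(-2 - \frac{24}{-1}\right) = -789 - \left(-2 - -24\right) = -789 - \left(-2 + 24\right) = -789 - 22 = -811$)
$g = 620$ ($g = 4 + \left(-77 + 693\right) = 4 + 616 = 620$)
$\left(J + n\right) g = \left(- \frac{205845}{181162} - 811\right) 620 = \left(- \frac{147128227}{181162}\right) 620 = - \frac{45609750370}{90581}$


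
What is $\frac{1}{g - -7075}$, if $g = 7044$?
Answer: $\frac{1}{14119} \approx 7.0826 \cdot 10^{-5}$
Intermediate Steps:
$\frac{1}{g - -7075} = \frac{1}{7044 - -7075} = \frac{1}{7044 + 7075} = \frac{1}{14119}$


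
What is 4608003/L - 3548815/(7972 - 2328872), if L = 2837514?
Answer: 692150880287/219519541420 ≈ 3.1530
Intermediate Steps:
4608003/L - 3548815/(7972 - 2328872) = 4608003/2837514 - 3548815/(7972 - 2328872) = 4608003*(1/2837514) - 3548815/(-2320900) = 1536001/945838 - 3548815*(-1/2320900) = 1536001/945838 + 709763/464180 = 692150880287/219519541420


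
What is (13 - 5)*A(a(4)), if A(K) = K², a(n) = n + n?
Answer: 512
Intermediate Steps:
a(n) = 2*n
(13 - 5)*A(a(4)) = (13 - 5)*(2*4)² = 8*8² = 8*64 = 512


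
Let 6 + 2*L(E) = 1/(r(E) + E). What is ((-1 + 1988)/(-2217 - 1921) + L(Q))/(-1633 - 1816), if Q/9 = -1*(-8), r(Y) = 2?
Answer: 1063605/1056125188 ≈ 0.0010071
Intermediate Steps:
Q = 72 (Q = 9*(-1*(-8)) = 9*8 = 72)
L(E) = -3 + 1/(2*(2 + E))
((-1 + 1988)/(-2217 - 1921) + L(Q))/(-1633 - 1816) = ((-1 + 1988)/(-2217 - 1921) + (-11 - 6*72)/(2*(2 + 72)))/(-1633 - 1816) = (1987/(-4138) + (1/2)*(-11 - 432)/74)/(-3449) = (1987*(-1/4138) + (1/2)*(1/74)*(-443))*(-1/3449) = (-1987/4138 - 443/148)*(-1/3449) = -1063605/306212*(-1/3449) = 1063605/1056125188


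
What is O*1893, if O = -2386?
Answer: -4516698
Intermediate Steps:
O*1893 = -2386*1893 = -4516698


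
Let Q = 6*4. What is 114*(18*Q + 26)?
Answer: 52212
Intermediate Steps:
Q = 24
114*(18*Q + 26) = 114*(18*24 + 26) = 114*(432 + 26) = 114*458 = 52212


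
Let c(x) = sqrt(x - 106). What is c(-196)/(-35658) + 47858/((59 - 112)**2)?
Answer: 47858/2809 - I*sqrt(302)/35658 ≈ 17.037 - 0.00048736*I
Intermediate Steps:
c(x) = sqrt(-106 + x)
c(-196)/(-35658) + 47858/((59 - 112)**2) = sqrt(-106 - 196)/(-35658) + 47858/((59 - 112)**2) = sqrt(-302)*(-1/35658) + 47858/((-53)**2) = (I*sqrt(302))*(-1/35658) + 47858/2809 = -I*sqrt(302)/35658 + 47858*(1/2809) = -I*sqrt(302)/35658 + 47858/2809 = 47858/2809 - I*sqrt(302)/35658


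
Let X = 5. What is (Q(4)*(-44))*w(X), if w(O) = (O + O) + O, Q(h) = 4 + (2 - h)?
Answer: -1320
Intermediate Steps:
Q(h) = 6 - h
w(O) = 3*O (w(O) = 2*O + O = 3*O)
(Q(4)*(-44))*w(X) = ((6 - 1*4)*(-44))*(3*5) = ((6 - 4)*(-44))*15 = (2*(-44))*15 = -88*15 = -1320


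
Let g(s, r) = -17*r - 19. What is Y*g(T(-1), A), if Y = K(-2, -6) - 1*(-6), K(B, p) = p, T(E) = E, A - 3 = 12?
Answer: 0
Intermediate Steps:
A = 15 (A = 3 + 12 = 15)
g(s, r) = -19 - 17*r
Y = 0 (Y = -6 - 1*(-6) = -6 + 6 = 0)
Y*g(T(-1), A) = 0*(-19 - 17*15) = 0*(-19 - 255) = 0*(-274) = 0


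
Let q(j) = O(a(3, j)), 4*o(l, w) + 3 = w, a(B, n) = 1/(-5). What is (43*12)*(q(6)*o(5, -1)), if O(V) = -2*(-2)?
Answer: -2064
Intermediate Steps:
a(B, n) = -⅕
o(l, w) = -¾ + w/4
O(V) = 4
q(j) = 4
(43*12)*(q(6)*o(5, -1)) = (43*12)*(4*(-¾ + (¼)*(-1))) = 516*(4*(-¾ - ¼)) = 516*(4*(-1)) = 516*(-4) = -2064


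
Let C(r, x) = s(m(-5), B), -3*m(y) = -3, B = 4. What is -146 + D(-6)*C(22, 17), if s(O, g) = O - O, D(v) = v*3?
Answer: -146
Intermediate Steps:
D(v) = 3*v
m(y) = 1 (m(y) = -⅓*(-3) = 1)
s(O, g) = 0
C(r, x) = 0
-146 + D(-6)*C(22, 17) = -146 + (3*(-6))*0 = -146 - 18*0 = -146 + 0 = -146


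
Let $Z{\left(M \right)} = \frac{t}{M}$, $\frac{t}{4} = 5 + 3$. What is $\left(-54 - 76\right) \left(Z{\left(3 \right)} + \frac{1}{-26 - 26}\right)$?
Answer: $- \frac{8305}{6} \approx -1384.2$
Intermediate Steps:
$t = 32$ ($t = 4 \left(5 + 3\right) = 4 \cdot 8 = 32$)
$Z{\left(M \right)} = \frac{32}{M}$
$\left(-54 - 76\right) \left(Z{\left(3 \right)} + \frac{1}{-26 - 26}\right) = \left(-54 - 76\right) \left(\frac{32}{3} + \frac{1}{-26 - 26}\right) = \left(-54 - 76\right) \left(32 \cdot \frac{1}{3} + \frac{1}{-52}\right) = - 130 \left(\frac{32}{3} - \frac{1}{52}\right) = \left(-130\right) \frac{1661}{156} = - \frac{8305}{6}$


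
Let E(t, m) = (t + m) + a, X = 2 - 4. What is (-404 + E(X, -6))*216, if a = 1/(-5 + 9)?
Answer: -88938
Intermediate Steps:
a = 1/4 ≈ 0.25000
X = -2
E(t, m) = 1/4 + m + t (E(t, m) = (t + m) + 1/4 = (m + t) + 1/4 = 1/4 + m + t)
(-404 + E(X, -6))*216 = (-404 + (1/4 - 6 - 2))*216 = (-404 - 31/4)*216 = -1647/4*216 = -88938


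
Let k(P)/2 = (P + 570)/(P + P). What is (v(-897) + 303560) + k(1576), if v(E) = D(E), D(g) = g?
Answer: 238499517/788 ≈ 3.0266e+5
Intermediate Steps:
k(P) = (570 + P)/P (k(P) = 2*((P + 570)/(P + P)) = 2*((570 + P)/((2*P))) = 2*((570 + P)*(1/(2*P))) = 2*((570 + P)/(2*P)) = (570 + P)/P)
v(E) = E
(v(-897) + 303560) + k(1576) = (-897 + 303560) + (570 + 1576)/1576 = 302663 + (1/1576)*2146 = 302663 + 1073/788 = 238499517/788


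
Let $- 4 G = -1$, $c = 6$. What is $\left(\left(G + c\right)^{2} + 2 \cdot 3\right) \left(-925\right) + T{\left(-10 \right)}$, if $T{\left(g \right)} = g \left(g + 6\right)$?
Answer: $- \frac{666285}{16} \approx -41643.0$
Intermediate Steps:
$G = \frac{1}{4}$ ($G = \left(- \frac{1}{4}\right) \left(-1\right) = \frac{1}{4} \approx 0.25$)
$T{\left(g \right)} = g \left(6 + g\right)$
$\left(\left(G + c\right)^{2} + 2 \cdot 3\right) \left(-925\right) + T{\left(-10 \right)} = \left(\left(\frac{1}{4} + 6\right)^{2} + 2 \cdot 3\right) \left(-925\right) - 10 \left(6 - 10\right) = \left(\left(\frac{25}{4}\right)^{2} + 6\right) \left(-925\right) - -40 = \left(\frac{625}{16} + 6\right) \left(-925\right) + 40 = \frac{721}{16} \left(-925\right) + 40 = - \frac{666925}{16} + 40 = - \frac{666285}{16}$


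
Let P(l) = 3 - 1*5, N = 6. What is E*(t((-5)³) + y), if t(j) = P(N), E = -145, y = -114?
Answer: 16820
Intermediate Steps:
P(l) = -2 (P(l) = 3 - 5 = -2)
t(j) = -2
E*(t((-5)³) + y) = -145*(-2 - 114) = -145*(-116) = 16820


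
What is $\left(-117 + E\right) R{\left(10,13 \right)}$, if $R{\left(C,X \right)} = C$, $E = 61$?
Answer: $-560$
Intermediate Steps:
$\left(-117 + E\right) R{\left(10,13 \right)} = \left(-117 + 61\right) 10 = \left(-56\right) 10 = -560$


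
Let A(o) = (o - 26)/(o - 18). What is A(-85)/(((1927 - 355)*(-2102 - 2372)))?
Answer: -37/241470728 ≈ -1.5323e-7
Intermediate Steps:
A(o) = (-26 + o)/(-18 + o)
A(-85)/(((1927 - 355)*(-2102 - 2372))) = ((-26 - 85)/(-18 - 85))/(((1927 - 355)*(-2102 - 2372))) = (-111/(-103))/((1572*(-4474))) = -1/103*(-111)/(-7033128) = (111/103)*(-1/7033128) = -37/241470728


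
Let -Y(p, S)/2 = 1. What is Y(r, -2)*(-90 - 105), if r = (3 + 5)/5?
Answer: 390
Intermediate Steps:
r = 8/5 (r = 8*(⅕) = 8/5 ≈ 1.6000)
Y(p, S) = -2 (Y(p, S) = -2*1 = -2)
Y(r, -2)*(-90 - 105) = -2*(-90 - 105) = -2*(-195) = 390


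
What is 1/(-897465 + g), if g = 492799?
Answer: -1/404666 ≈ -2.4712e-6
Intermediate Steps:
1/(-897465 + g) = 1/(-897465 + 492799) = 1/(-404666) = -1/404666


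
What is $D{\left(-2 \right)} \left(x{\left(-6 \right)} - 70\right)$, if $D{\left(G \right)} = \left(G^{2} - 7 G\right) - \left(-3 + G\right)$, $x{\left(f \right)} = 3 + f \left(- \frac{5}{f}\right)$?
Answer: $-1656$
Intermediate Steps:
$x{\left(f \right)} = -2$ ($x{\left(f \right)} = 3 - 5 = -2$)
$D{\left(G \right)} = 3 + G^{2} - 8 G$
$D{\left(-2 \right)} \left(x{\left(-6 \right)} - 70\right) = \left(3 + \left(-2\right)^{2} - -16\right) \left(-2 - 70\right) = \left(3 + 4 + 16\right) \left(-2 - 70\right) = 23 \left(-72\right) = -1656$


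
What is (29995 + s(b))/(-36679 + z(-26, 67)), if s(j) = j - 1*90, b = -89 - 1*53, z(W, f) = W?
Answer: -9921/12235 ≈ -0.81087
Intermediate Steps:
b = -142 (b = -89 - 53 = -142)
s(j) = -90 + j (s(j) = j - 90 = -90 + j)
(29995 + s(b))/(-36679 + z(-26, 67)) = (29995 + (-90 - 142))/(-36679 - 26) = (29995 - 232)/(-36705) = 29763*(-1/36705) = -9921/12235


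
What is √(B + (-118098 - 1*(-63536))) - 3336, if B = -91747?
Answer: -3336 + I*√146309 ≈ -3336.0 + 382.5*I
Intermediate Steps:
√(B + (-118098 - 1*(-63536))) - 3336 = √(-91747 + (-118098 - 1*(-63536))) - 3336 = √(-91747 + (-118098 + 63536)) - 3336 = √(-91747 - 54562) - 3336 = √(-146309) - 3336 = I*√146309 - 3336 = -3336 + I*√146309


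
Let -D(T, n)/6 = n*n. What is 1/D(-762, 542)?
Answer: -1/1762584 ≈ -5.6735e-7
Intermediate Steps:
D(T, n) = -6*n**2 (D(T, n) = -6*n*n = -6*n**2)
1/D(-762, 542) = 1/(-6*542**2) = 1/(-6*293764) = 1/(-1762584) = -1/1762584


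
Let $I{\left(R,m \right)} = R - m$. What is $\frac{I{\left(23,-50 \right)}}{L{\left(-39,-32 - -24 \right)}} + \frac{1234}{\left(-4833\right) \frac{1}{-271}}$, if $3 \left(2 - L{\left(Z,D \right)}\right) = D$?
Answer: $\frac{5740223}{67662} \approx 84.837$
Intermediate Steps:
$L{\left(Z,D \right)} = 2 - \frac{D}{3}$
$\frac{I{\left(23,-50 \right)}}{L{\left(-39,-32 - -24 \right)}} + \frac{1234}{\left(-4833\right) \frac{1}{-271}} = \frac{23 - -50}{2 - \frac{-32 - -24}{3}} + \frac{1234}{\left(-4833\right) \frac{1}{-271}} = \frac{23 + 50}{2 - \frac{-32 + 24}{3}} + \frac{1234}{\left(-4833\right) \left(- \frac{1}{271}\right)} = \frac{73}{2 - - \frac{8}{3}} + \frac{1234}{\frac{4833}{271}} = \frac{73}{2 + \frac{8}{3}} + 1234 \cdot \frac{271}{4833} = \frac{73}{\frac{14}{3}} + \frac{334414}{4833} = 73 \cdot \frac{3}{14} + \frac{334414}{4833} = \frac{219}{14} + \frac{334414}{4833} = \frac{5740223}{67662}$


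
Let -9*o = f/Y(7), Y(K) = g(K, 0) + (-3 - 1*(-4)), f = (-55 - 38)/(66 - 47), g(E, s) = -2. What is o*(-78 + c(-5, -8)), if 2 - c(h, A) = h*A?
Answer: 3596/57 ≈ 63.088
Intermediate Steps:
f = -93/19 ≈ -4.8947
Y(K) = -1 (Y(K) = -2 + (-3 - 1*(-4)) = -2 + (-3 + 4) = -2 + 1 = -1)
o = -31/57 (o = -(-31)/(57*(-1)) = -(-31)*(-1)/57 = -⅑*93/19 = -31/57 ≈ -0.54386)
c(h, A) = 2 - A*h (c(h, A) = 2 - h*A = 2 - A*h)
o*(-78 + c(-5, -8)) = -31*(-78 + (2 - 1*(-8)*(-5)))/57 = -31*(-78 + (2 - 40))/57 = -31*(-78 - 38)/57 = -31/57*(-116) = 3596/57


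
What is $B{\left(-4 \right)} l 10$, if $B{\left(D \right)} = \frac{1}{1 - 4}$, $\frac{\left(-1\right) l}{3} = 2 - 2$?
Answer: $0$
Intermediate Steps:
$l = 0$ ($l = - 3 \left(2 - 2\right) = \left(-3\right) 0 = 0$)
$B{\left(D \right)} = - \frac{1}{3}$ ($B{\left(D \right)} = \frac{1}{-3} = - \frac{1}{3}$)
$B{\left(-4 \right)} l 10 = \left(- \frac{1}{3}\right) 0 \cdot 10 = 0 \cdot 10 = 0$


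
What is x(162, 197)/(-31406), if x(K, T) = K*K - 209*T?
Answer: 14929/31406 ≈ 0.47536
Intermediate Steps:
x(K, T) = K² - 209*T
x(162, 197)/(-31406) = (162² - 209*197)/(-31406) = (26244 - 41173)*(-1/31406) = -14929*(-1/31406) = 14929/31406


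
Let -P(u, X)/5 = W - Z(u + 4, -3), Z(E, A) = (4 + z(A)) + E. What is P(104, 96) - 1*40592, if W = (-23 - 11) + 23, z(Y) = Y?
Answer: -39992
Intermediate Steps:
Z(E, A) = 4 + A + E (Z(E, A) = (4 + A) + E = 4 + A + E)
W = -11 (W = -34 + 23 = -11)
P(u, X) = 80 + 5*u (P(u, X) = -5*(-11 - (4 - 3 + (u + 4))) = -5*(-11 - (4 - 3 + (4 + u))) = -5*(-11 - (5 + u)) = -5*(-11 + (-5 - u)) = -5*(-16 - u) = 80 + 5*u)
P(104, 96) - 1*40592 = (80 + 5*104) - 1*40592 = (80 + 520) - 40592 = 600 - 40592 = -39992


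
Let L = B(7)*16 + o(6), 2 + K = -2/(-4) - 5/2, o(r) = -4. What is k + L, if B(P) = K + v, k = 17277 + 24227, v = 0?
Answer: 41436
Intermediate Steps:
K = -4 (K = -2 + (-2/(-4) - 5/2) = -2 + (-2*(-1/4) - 5*1/2) = -2 + (1/2 - 5/2) = -2 - 2 = -4)
k = 41504
B(P) = -4 (B(P) = -4 + 0 = -4)
L = -68 (L = -4*16 - 4 = -64 - 4 = -68)
k + L = 41504 - 68 = 41436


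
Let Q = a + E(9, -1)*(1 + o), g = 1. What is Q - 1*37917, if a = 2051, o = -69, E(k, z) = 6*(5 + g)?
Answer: -38314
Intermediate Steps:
E(k, z) = 36 (E(k, z) = 6*(5 + 1) = 6*6 = 36)
Q = -397 (Q = 2051 + 36*(1 - 69) = 2051 + 36*(-68) = 2051 - 2448 = -397)
Q - 1*37917 = -397 - 1*37917 = -397 - 37917 = -38314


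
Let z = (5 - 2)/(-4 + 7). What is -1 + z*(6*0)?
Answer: -1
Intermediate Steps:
z = 1 (z = 3/3 = 3*(⅓) = 1)
-1 + z*(6*0) = -1 + 1*(6*0) = -1 + 1*0 = -1 + 0 = -1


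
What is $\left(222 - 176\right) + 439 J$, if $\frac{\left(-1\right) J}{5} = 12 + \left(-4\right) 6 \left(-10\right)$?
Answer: $-553094$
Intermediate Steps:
$J = -1260$ ($J = - 5 \left(12 + \left(-4\right) 6 \left(-10\right)\right) = - 5 \left(12 - -240\right) = - 5 \left(12 + 240\right) = \left(-5\right) 252 = -1260$)
$\left(222 - 176\right) + 439 J = \left(222 - 176\right) + 439 \left(-1260\right) = \left(222 - 176\right) - 553140 = 46 - 553140 = -553094$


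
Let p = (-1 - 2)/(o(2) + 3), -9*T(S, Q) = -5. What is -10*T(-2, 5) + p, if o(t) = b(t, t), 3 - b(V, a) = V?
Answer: -227/36 ≈ -6.3056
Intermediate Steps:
b(V, a) = 3 - V
T(S, Q) = 5/9 (T(S, Q) = -⅑*(-5) = 5/9)
o(t) = 3 - t
p = -¾ (p = (-1 - 2)/((3 - 1*2) + 3) = -3/((3 - 2) + 3) = -3/(1 + 3) = -3/4 = -3*¼ = -¾ ≈ -0.75000)
-10*T(-2, 5) + p = -10*5/9 - ¾ = -50/9 - ¾ = -227/36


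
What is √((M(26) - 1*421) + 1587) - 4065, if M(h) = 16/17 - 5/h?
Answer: -4065 + √227940726/442 ≈ -4030.8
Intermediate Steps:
M(h) = 16/17 - 5/h (M(h) = 16*(1/17) - 5/h = 16/17 - 5/h)
√((M(26) - 1*421) + 1587) - 4065 = √(((16/17 - 5/26) - 1*421) + 1587) - 4065 = √(((16/17 - 5*1/26) - 421) + 1587) - 4065 = √(((16/17 - 5/26) - 421) + 1587) - 4065 = √((331/442 - 421) + 1587) - 4065 = √(-185751/442 + 1587) - 4065 = √(515703/442) - 4065 = √227940726/442 - 4065 = -4065 + √227940726/442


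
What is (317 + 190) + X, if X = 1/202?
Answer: 102415/202 ≈ 507.00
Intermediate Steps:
X = 1/202 ≈ 0.0049505
(317 + 190) + X = (317 + 190) + 1/202 = 507 + 1/202 = 102415/202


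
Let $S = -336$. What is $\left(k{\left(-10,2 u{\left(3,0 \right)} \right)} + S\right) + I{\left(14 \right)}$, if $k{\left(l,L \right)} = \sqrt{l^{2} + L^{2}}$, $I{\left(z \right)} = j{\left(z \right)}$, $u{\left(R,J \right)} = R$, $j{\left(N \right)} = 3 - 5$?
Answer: $-338 + 2 \sqrt{34} \approx -326.34$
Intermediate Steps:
$j{\left(N \right)} = -2$
$I{\left(z \right)} = -2$
$k{\left(l,L \right)} = \sqrt{L^{2} + l^{2}}$
$\left(k{\left(-10,2 u{\left(3,0 \right)} \right)} + S\right) + I{\left(14 \right)} = \left(\sqrt{\left(2 \cdot 3\right)^{2} + \left(-10\right)^{2}} - 336\right) - 2 = \left(\sqrt{6^{2} + 100} - 336\right) - 2 = \left(\sqrt{36 + 100} - 336\right) - 2 = \left(\sqrt{136} - 336\right) - 2 = \left(2 \sqrt{34} - 336\right) - 2 = \left(-336 + 2 \sqrt{34}\right) - 2 = -338 + 2 \sqrt{34}$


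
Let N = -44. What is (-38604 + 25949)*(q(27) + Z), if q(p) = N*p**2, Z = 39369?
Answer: -92292915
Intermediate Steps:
q(p) = -44*p**2
(-38604 + 25949)*(q(27) + Z) = (-38604 + 25949)*(-44*27**2 + 39369) = -12655*(-44*729 + 39369) = -12655*(-32076 + 39369) = -12655*7293 = -92292915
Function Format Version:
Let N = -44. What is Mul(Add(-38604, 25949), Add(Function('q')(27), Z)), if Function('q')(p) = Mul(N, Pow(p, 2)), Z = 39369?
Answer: -92292915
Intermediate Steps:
Function('q')(p) = Mul(-44, Pow(p, 2))
Mul(Add(-38604, 25949), Add(Function('q')(27), Z)) = Mul(Add(-38604, 25949), Add(Mul(-44, Pow(27, 2)), 39369)) = Mul(-12655, Add(Mul(-44, 729), 39369)) = Mul(-12655, Add(-32076, 39369)) = Mul(-12655, 7293) = -92292915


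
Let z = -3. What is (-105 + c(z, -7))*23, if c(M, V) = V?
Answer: -2576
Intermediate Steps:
(-105 + c(z, -7))*23 = (-105 - 7)*23 = -112*23 = -2576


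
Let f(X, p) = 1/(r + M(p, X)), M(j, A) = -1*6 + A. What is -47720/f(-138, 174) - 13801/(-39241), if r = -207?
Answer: 657275776321/39241 ≈ 1.6750e+7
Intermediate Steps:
M(j, A) = -6 + A
f(X, p) = 1/(-213 + X) (f(X, p) = 1/(-207 + (-6 + X)) = 1/(-213 + X))
-47720/f(-138, 174) - 13801/(-39241) = -47720/(1/(-213 - 138)) - 13801/(-39241) = -47720/(1/(-351)) - 13801*(-1/39241) = -47720/(-1/351) + 13801/39241 = -47720*(-351) + 13801/39241 = 16749720 + 13801/39241 = 657275776321/39241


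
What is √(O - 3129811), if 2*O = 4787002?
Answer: I*√736310 ≈ 858.08*I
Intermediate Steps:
O = 2393501 (O = (½)*4787002 = 2393501)
√(O - 3129811) = √(2393501 - 3129811) = √(-736310) = I*√736310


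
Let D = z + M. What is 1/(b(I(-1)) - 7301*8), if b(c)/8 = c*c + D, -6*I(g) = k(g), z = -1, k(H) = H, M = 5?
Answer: -9/525382 ≈ -1.7130e-5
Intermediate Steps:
D = 4 (D = -1 + 5 = 4)
I(g) = -g/6
b(c) = 32 + 8*c² (b(c) = 8*(c*c + 4) = 8*(c² + 4) = 8*(4 + c²) = 32 + 8*c²)
1/(b(I(-1)) - 7301*8) = 1/((32 + 8*(-⅙*(-1))²) - 7301*8) = 1/((32 + 8*(⅙)²) - 58408) = 1/((32 + 8*(1/36)) - 58408) = 1/((32 + 2/9) - 58408) = 1/(290/9 - 58408) = 1/(-525382/9) = -9/525382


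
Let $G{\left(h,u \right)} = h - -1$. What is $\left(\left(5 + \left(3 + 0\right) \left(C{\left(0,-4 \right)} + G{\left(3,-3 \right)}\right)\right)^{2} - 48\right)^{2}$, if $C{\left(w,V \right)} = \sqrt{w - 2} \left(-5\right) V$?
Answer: $40104481 - 28392720 i \sqrt{2} \approx 4.0105 \cdot 10^{7} - 4.0153 \cdot 10^{7} i$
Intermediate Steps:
$C{\left(w,V \right)} = - 5 V \sqrt{-2 + w}$ ($C{\left(w,V \right)} = \sqrt{-2 + w} \left(-5\right) V = - 5 \sqrt{-2 + w} V = - 5 V \sqrt{-2 + w}$)
$G{\left(h,u \right)} = 1 + h$ ($G{\left(h,u \right)} = h + 1 = 1 + h$)
$\left(\left(5 + \left(3 + 0\right) \left(C{\left(0,-4 \right)} + G{\left(3,-3 \right)}\right)\right)^{2} - 48\right)^{2} = \left(\left(5 + \left(3 + 0\right) \left(\left(-5\right) \left(-4\right) \sqrt{-2 + 0} + \left(1 + 3\right)\right)\right)^{2} - 48\right)^{2} = \left(\left(5 + 3 \left(\left(-5\right) \left(-4\right) \sqrt{-2} + 4\right)\right)^{2} - 48\right)^{2} = \left(\left(5 + 3 \left(\left(-5\right) \left(-4\right) i \sqrt{2} + 4\right)\right)^{2} - 48\right)^{2} = \left(\left(5 + 3 \left(20 i \sqrt{2} + 4\right)\right)^{2} - 48\right)^{2} = \left(\left(5 + 3 \left(4 + 20 i \sqrt{2}\right)\right)^{2} - 48\right)^{2} = \left(\left(5 + \left(12 + 60 i \sqrt{2}\right)\right)^{2} - 48\right)^{2} = \left(\left(17 + 60 i \sqrt{2}\right)^{2} - 48\right)^{2} = \left(-48 + \left(17 + 60 i \sqrt{2}\right)^{2}\right)^{2}$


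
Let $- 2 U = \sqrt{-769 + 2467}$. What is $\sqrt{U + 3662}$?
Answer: $\frac{\sqrt{14648 - 2 \sqrt{1698}}}{2} \approx 60.344$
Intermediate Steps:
$U = - \frac{\sqrt{1698}}{2}$ ($U = - \frac{\sqrt{-769 + 2467}}{2} = - \frac{\sqrt{1698}}{2} \approx -20.603$)
$\sqrt{U + 3662} = \sqrt{- \frac{\sqrt{1698}}{2} + 3662} = \sqrt{3662 - \frac{\sqrt{1698}}{2}}$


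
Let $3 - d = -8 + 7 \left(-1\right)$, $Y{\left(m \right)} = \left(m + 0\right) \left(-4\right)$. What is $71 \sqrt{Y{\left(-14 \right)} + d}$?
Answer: $71 \sqrt{74} \approx 610.76$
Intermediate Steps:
$Y{\left(m \right)} = - 4 m$ ($Y{\left(m \right)} = m \left(-4\right) = - 4 m$)
$d = 18$ ($d = 3 - \left(-8 + 7 \left(-1\right)\right) = 3 - \left(-8 - 7\right) = 3 - -15 = 3 + 15 = 18$)
$71 \sqrt{Y{\left(-14 \right)} + d} = 71 \sqrt{\left(-4\right) \left(-14\right) + 18} = 71 \sqrt{56 + 18} = 71 \sqrt{74}$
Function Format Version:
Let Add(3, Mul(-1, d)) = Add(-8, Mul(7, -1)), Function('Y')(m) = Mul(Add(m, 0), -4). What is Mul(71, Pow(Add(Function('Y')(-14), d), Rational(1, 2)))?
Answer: Mul(71, Pow(74, Rational(1, 2))) ≈ 610.76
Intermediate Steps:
Function('Y')(m) = Mul(-4, m) (Function('Y')(m) = Mul(m, -4) = Mul(-4, m))
d = 18 (d = Add(3, Mul(-1, Add(-8, Mul(7, -1)))) = Add(3, Mul(-1, Add(-8, -7))) = Add(3, Mul(-1, -15)) = Add(3, 15) = 18)
Mul(71, Pow(Add(Function('Y')(-14), d), Rational(1, 2))) = Mul(71, Pow(Add(Mul(-4, -14), 18), Rational(1, 2))) = Mul(71, Pow(Add(56, 18), Rational(1, 2))) = Mul(71, Pow(74, Rational(1, 2)))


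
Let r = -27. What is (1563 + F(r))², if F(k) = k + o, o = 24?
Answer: 2433600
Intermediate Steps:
F(k) = 24 + k (F(k) = k + 24 = 24 + k)
(1563 + F(r))² = (1563 + (24 - 27))² = (1563 - 3)² = 1560² = 2433600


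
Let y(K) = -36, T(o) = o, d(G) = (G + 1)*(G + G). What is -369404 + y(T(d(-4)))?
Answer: -369440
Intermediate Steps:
d(G) = 2*G*(1 + G) (d(G) = (1 + G)*(2*G) = 2*G*(1 + G))
-369404 + y(T(d(-4))) = -369404 - 36 = -369440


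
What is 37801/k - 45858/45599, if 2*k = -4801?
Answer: -3667539856/218920799 ≈ -16.753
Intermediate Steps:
k = -4801/2 (k = (½)*(-4801) = -4801/2 ≈ -2400.5)
37801/k - 45858/45599 = 37801/(-4801/2) - 45858/45599 = 37801*(-2/4801) - 45858*1/45599 = -75602/4801 - 45858/45599 = -3667539856/218920799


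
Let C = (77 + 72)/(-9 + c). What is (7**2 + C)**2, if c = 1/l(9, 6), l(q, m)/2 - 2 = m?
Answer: 21372129/20449 ≈ 1045.1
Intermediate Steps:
l(q, m) = 4 + 2*m
c = 1/16 (c = 1/(4 + 2*6) = 1/(4 + 12) = 1/16 ≈ 0.062500)
C = -2384/143 (C = (77 + 72)/(-9 + 1/16) = 149/(-143/16) = 149*(-16/143) = -2384/143 ≈ -16.671)
(7**2 + C)**2 = (7**2 - 2384/143)**2 = (49 - 2384/143)**2 = (4623/143)**2 = 21372129/20449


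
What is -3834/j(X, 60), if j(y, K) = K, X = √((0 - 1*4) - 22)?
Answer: -639/10 ≈ -63.900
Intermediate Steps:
X = I*√26 (X = √((0 - 4) - 22) = √(-4 - 22) = √(-26) = I*√26 ≈ 5.099*I)
-3834/j(X, 60) = -3834/60 = -3834*1/60 = -639/10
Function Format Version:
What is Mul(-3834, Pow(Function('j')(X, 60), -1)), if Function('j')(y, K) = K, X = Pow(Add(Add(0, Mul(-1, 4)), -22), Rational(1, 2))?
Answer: Rational(-639, 10) ≈ -63.900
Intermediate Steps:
X = Mul(I, Pow(26, Rational(1, 2))) (X = Pow(Add(Add(0, -4), -22), Rational(1, 2)) = Pow(Add(-4, -22), Rational(1, 2)) = Pow(-26, Rational(1, 2)) = Mul(I, Pow(26, Rational(1, 2))) ≈ Mul(5.0990, I))
Mul(-3834, Pow(Function('j')(X, 60), -1)) = Mul(-3834, Pow(60, -1)) = Mul(-3834, Rational(1, 60)) = Rational(-639, 10)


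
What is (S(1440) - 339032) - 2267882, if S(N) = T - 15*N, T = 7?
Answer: -2628507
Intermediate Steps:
S(N) = 7 - 15*N
(S(1440) - 339032) - 2267882 = ((7 - 15*1440) - 339032) - 2267882 = ((7 - 21600) - 339032) - 2267882 = (-21593 - 339032) - 2267882 = -360625 - 2267882 = -2628507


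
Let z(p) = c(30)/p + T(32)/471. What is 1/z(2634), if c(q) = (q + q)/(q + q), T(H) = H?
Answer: 413538/28253 ≈ 14.637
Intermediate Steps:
c(q) = 1 (c(q) = (2*q)/((2*q)) = (2*q)*(1/(2*q)) = 1)
z(p) = 32/471 + 1/p (z(p) = 1/p + 32/471 = 32/471 + 1/p)
1/z(2634) = 1/(32/471 + 1/2634) = 1/(28253/413538) = 413538/28253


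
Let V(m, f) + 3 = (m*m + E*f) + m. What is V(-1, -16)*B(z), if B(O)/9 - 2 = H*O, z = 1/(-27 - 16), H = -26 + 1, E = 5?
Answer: -82917/43 ≈ -1928.3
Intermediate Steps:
H = -25
V(m, f) = -3 + m + m² + 5*f (V(m, f) = -3 + ((m*m + 5*f) + m) = -3 + ((m² + 5*f) + m) = -3 + (m + m² + 5*f) = -3 + m + m² + 5*f)
z = -1/43 (z = 1/(-43) = -1/43 ≈ -0.023256)
B(O) = 18 - 225*O (B(O) = 18 + 9*(-25*O) = 18 - 225*O)
V(-1, -16)*B(z) = (-3 - 1 + (-1)² + 5*(-16))*(18 - 225*(-1/43)) = (-3 - 1 + 1 - 80)*(18 + 225/43) = -83*999/43 = -82917/43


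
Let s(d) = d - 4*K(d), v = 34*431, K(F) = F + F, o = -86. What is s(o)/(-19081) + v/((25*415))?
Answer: 273367224/197965375 ≈ 1.3809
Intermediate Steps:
K(F) = 2*F
v = 14654
s(d) = -7*d (s(d) = d - 8*d = -7*d)
s(o)/(-19081) + v/((25*415)) = -7*(-86)/(-19081) + 14654/((25*415)) = 602*(-1/19081) + 14654/10375 = -602/19081 + 14654*(1/10375) = -602/19081 + 14654/10375 = 273367224/197965375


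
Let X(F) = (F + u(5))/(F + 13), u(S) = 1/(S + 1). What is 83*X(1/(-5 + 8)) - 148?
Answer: -11591/80 ≈ -144.89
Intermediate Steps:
u(S) = 1/(1 + S)
X(F) = (⅙ + F)/(13 + F) (X(F) = (F + 1/(1 + 5))/(F + 13) = (F + 1/6)/(13 + F) = (F + ⅙)/(13 + F) = (⅙ + F)/(13 + F))
83*X(1/(-5 + 8)) - 148 = 83*((⅙ + 1/(-5 + 8))/(13 + 1/(-5 + 8))) - 148 = 83*((⅙ + 1/3)/(13 + 1/3)) - 148 = 83*((⅙ + ⅓)/(13 + ⅓)) - 148 = 83*((½)/(40/3)) - 148 = 83*((3/40)*(½)) - 148 = 83*(3/80) - 148 = 249/80 - 148 = -11591/80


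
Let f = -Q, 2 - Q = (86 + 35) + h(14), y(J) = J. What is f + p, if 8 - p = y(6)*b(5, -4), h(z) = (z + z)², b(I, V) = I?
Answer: 881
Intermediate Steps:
h(z) = 4*z² (h(z) = (2*z)² = 4*z²)
Q = -903 (Q = 2 - ((86 + 35) + 4*14²) = 2 - (121 + 4*196) = 2 - (121 + 784) = 2 - 1*905 = 2 - 905 = -903)
f = 903 (f = -1*(-903) = 903)
p = -22 (p = 8 - 6*5 = 8 - 1*30 = 8 - 30 = -22)
f + p = 903 - 22 = 881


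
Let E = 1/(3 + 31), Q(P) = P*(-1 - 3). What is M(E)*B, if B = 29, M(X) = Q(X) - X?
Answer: -145/34 ≈ -4.2647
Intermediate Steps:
Q(P) = -4*P (Q(P) = P*(-4) = -4*P)
E = 1/34 ≈ 0.029412
M(X) = -5*X (M(X) = -4*X - X = -5*X)
M(E)*B = -5*1/34*29 = -5/34*29 = -145/34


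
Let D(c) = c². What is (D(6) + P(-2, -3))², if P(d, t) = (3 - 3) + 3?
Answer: 1521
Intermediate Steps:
P(d, t) = 3 (P(d, t) = 0 + 3 = 3)
(D(6) + P(-2, -3))² = (6² + 3)² = (36 + 3)² = 39² = 1521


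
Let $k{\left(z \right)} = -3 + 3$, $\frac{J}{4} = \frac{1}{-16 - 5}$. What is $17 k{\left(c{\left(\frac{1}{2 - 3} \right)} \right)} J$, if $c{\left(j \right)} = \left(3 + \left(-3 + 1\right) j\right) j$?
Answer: $0$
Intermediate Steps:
$c{\left(j \right)} = j \left(3 - 2 j\right)$ ($c{\left(j \right)} = \left(3 - 2 j\right) j = j \left(3 - 2 j\right)$)
$J = - \frac{4}{21}$ ($J = \frac{4}{-16 - 5} = \frac{4}{-21} = 4 \left(- \frac{1}{21}\right) = - \frac{4}{21} \approx -0.19048$)
$k{\left(z \right)} = 0$
$17 k{\left(c{\left(\frac{1}{2 - 3} \right)} \right)} J = 17 \cdot 0 \left(- \frac{4}{21}\right) = 0 \left(- \frac{4}{21}\right) = 0$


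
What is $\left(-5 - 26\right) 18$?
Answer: $-558$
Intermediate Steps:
$\left(-5 - 26\right) 18 = \left(-31\right) 18 = -558$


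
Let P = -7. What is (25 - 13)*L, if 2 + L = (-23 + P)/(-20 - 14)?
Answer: -228/17 ≈ -13.412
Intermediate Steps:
L = -19/17 (L = -2 + (-23 - 7)/(-20 - 14) = -2 - 30/(-34) = -2 - 30*(-1/34) = -2 + 15/17 = -19/17 ≈ -1.1176)
(25 - 13)*L = (25 - 13)*(-19/17) = 12*(-19/17) = -228/17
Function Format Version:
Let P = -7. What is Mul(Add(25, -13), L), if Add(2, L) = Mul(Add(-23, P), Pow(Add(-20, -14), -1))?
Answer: Rational(-228, 17) ≈ -13.412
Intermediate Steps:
L = Rational(-19, 17) (L = Add(-2, Mul(Add(-23, -7), Pow(Add(-20, -14), -1))) = Add(-2, Mul(-30, Pow(-34, -1))) = Add(-2, Mul(-30, Rational(-1, 34))) = Add(-2, Rational(15, 17)) = Rational(-19, 17) ≈ -1.1176)
Mul(Add(25, -13), L) = Mul(Add(25, -13), Rational(-19, 17)) = Mul(12, Rational(-19, 17)) = Rational(-228, 17)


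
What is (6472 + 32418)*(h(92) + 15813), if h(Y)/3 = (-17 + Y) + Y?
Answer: 634451460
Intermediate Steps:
h(Y) = -51 + 6*Y (h(Y) = 3*((-17 + Y) + Y) = 3*(-17 + 2*Y) = -51 + 6*Y)
(6472 + 32418)*(h(92) + 15813) = (6472 + 32418)*((-51 + 6*92) + 15813) = 38890*((-51 + 552) + 15813) = 38890*(501 + 15813) = 38890*16314 = 634451460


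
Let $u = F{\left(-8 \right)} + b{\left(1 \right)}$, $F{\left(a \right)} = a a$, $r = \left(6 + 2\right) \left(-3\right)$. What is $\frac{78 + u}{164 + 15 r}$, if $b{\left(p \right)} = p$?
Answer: $- \frac{143}{196} \approx -0.72959$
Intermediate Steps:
$r = -24$ ($r = 8 \left(-3\right) = -24$)
$F{\left(a \right)} = a^{2}$
$u = 65$ ($u = \left(-8\right)^{2} + 1 = 64 + 1 = 65$)
$\frac{78 + u}{164 + 15 r} = \frac{78 + 65}{164 + 15 \left(-24\right)} = \frac{143}{164 - 360} = \frac{143}{-196} = 143 \left(- \frac{1}{196}\right) = - \frac{143}{196}$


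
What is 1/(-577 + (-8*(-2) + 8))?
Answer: -1/553 ≈ -0.0018083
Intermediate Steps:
1/(-577 + (-8*(-2) + 8)) = 1/(-577 + (16 + 8)) = 1/(-577 + 24) = 1/(-553) = -1/553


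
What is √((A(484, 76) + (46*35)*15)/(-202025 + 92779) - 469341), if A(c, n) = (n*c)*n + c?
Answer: 8*I*√21881823204389/54623 ≈ 685.1*I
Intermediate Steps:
A(c, n) = c + c*n² (A(c, n) = (c*n)*n + c = c*n² + c = c + c*n²)
√((A(484, 76) + (46*35)*15)/(-202025 + 92779) - 469341) = √((484*(1 + 76²) + (46*35)*15)/(-202025 + 92779) - 469341) = √((484*(1 + 5776) + 1610*15)/(-109246) - 469341) = √((484*5777 + 24150)*(-1/109246) - 469341) = √((2796068 + 24150)*(-1/109246) - 469341) = √(2820218*(-1/109246) - 469341) = √(-1410109/54623 - 469341) = √(-25638223552/54623) = 8*I*√21881823204389/54623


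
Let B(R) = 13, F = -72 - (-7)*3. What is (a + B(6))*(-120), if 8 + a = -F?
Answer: -6720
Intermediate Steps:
F = -51 (F = -72 - 1*(-21) = -72 + 21 = -51)
a = 43 (a = -8 - 1*(-51) = -8 + 51 = 43)
(a + B(6))*(-120) = (43 + 13)*(-120) = 56*(-120) = -6720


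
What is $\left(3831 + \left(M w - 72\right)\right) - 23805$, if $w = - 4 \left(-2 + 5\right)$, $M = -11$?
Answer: $-19914$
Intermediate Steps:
$w = -12$ ($w = \left(-4\right) 3 = -12$)
$\left(3831 + \left(M w - 72\right)\right) - 23805 = \left(3831 - -60\right) - 23805 = \left(3831 + \left(132 - 72\right)\right) - 23805 = \left(3831 + 60\right) - 23805 = 3891 - 23805 = -19914$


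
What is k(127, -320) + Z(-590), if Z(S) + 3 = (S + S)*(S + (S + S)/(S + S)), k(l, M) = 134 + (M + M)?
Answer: 694511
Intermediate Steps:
k(l, M) = 134 + 2*M
Z(S) = -3 + 2*S*(1 + S) (Z(S) = -3 + (S + S)*(S + (S + S)/(S + S)) = -3 + (2*S)*(S + (2*S)/((2*S))) = -3 + (2*S)*(S + (2*S)*(1/(2*S))) = -3 + (2*S)*(S + 1) = -3 + (2*S)*(1 + S) = -3 + 2*S*(1 + S))
k(127, -320) + Z(-590) = (134 + 2*(-320)) + (-3 + 2*(-590) + 2*(-590)**2) = (134 - 640) + (-3 - 1180 + 2*348100) = -506 + (-3 - 1180 + 696200) = -506 + 695017 = 694511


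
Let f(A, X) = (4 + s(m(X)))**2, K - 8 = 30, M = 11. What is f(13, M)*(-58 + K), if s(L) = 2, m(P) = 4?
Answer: -720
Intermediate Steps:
K = 38 (K = 8 + 30 = 38)
f(A, X) = 36 (f(A, X) = (4 + 2)**2 = 6**2 = 36)
f(13, M)*(-58 + K) = 36*(-58 + 38) = 36*(-20) = -720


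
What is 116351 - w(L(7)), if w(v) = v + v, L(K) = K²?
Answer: 116253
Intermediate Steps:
w(v) = 2*v
116351 - w(L(7)) = 116351 - 2*7² = 116351 - 2*49 = 116351 - 1*98 = 116351 - 98 = 116253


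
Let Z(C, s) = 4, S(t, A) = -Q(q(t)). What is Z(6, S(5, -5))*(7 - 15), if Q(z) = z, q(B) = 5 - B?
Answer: -32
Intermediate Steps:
S(t, A) = -5 + t (S(t, A) = -(5 - t) = -5 + t)
Z(6, S(5, -5))*(7 - 15) = 4*(7 - 15) = 4*(-8) = -32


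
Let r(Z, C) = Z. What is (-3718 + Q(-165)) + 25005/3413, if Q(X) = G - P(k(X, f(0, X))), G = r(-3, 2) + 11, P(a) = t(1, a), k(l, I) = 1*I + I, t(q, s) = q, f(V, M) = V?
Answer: -12640638/3413 ≈ -3703.7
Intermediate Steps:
k(l, I) = 2*I (k(l, I) = I + I = 2*I)
P(a) = 1
G = 8 (G = -3 + 11 = 8)
Q(X) = 7 (Q(X) = 8 - 1*1 = 8 - 1 = 7)
(-3718 + Q(-165)) + 25005/3413 = (-3718 + 7) + 25005/3413 = -3711 + 25005*(1/3413) = -3711 + 25005/3413 = -12640638/3413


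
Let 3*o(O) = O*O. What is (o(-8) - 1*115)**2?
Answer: 78961/9 ≈ 8773.4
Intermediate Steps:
o(O) = O**2/3 (o(O) = (O*O)/3 = O**2/3)
(o(-8) - 1*115)**2 = ((1/3)*(-8)**2 - 1*115)**2 = ((1/3)*64 - 115)**2 = (64/3 - 115)**2 = (-281/3)**2 = 78961/9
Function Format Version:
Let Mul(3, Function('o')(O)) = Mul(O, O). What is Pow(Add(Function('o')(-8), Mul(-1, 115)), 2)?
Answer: Rational(78961, 9) ≈ 8773.4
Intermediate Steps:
Function('o')(O) = Mul(Rational(1, 3), Pow(O, 2)) (Function('o')(O) = Mul(Rational(1, 3), Mul(O, O)) = Mul(Rational(1, 3), Pow(O, 2)))
Pow(Add(Function('o')(-8), Mul(-1, 115)), 2) = Pow(Add(Mul(Rational(1, 3), Pow(-8, 2)), Mul(-1, 115)), 2) = Pow(Add(Mul(Rational(1, 3), 64), -115), 2) = Pow(Add(Rational(64, 3), -115), 2) = Pow(Rational(-281, 3), 2) = Rational(78961, 9)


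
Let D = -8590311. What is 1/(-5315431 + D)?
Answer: -1/13905742 ≈ -7.1913e-8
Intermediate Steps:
1/(-5315431 + D) = 1/(-5315431 - 8590311) = 1/(-13905742) = -1/13905742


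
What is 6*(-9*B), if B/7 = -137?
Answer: 51786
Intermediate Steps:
B = -959 (B = 7*(-137) = -959)
6*(-9*B) = 6*(-9*(-959)) = 6*8631 = 51786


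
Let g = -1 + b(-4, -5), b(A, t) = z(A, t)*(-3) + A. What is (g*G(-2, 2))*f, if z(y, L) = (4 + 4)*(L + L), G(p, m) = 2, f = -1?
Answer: -470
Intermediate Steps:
z(y, L) = 16*L (z(y, L) = 8*(2*L) = 16*L)
b(A, t) = A - 48*t (b(A, t) = (16*t)*(-3) + A = -48*t + A = A - 48*t)
g = 235 (g = -1 + (-4 - 48*(-5)) = -1 + (-4 + 240) = -1 + 236 = 235)
(g*G(-2, 2))*f = (235*2)*(-1) = 470*(-1) = -470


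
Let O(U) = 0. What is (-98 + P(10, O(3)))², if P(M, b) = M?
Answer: 7744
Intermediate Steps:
(-98 + P(10, O(3)))² = (-98 + 10)² = (-88)² = 7744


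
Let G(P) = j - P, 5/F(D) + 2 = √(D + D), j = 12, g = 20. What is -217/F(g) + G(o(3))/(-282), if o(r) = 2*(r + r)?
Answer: 434/5 - 434*√10/5 ≈ -187.69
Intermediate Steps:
o(r) = 4*r (o(r) = 2*(2*r) = 4*r)
F(D) = 5/(-2 + √2*√D) (F(D) = 5/(-2 + √(D + D)) = 5/(-2 + √(2*D)) = 5/(-2 + √2*√D))
G(P) = 12 - P
-217/F(g) + G(o(3))/(-282) = -(-434/5 + 434*√10/5) + (12 - 4*3)/(-282) = -(-434/5 + 434*√10/5) + (12 - 1*12)*(-1/282) = -(-434/5 + 434*√10/5) + (12 - 12)*(-1/282) = -217*(-⅖ + 2*√10/5) + 0*(-1/282) = (434/5 - 434*√10/5) + 0 = 434/5 - 434*√10/5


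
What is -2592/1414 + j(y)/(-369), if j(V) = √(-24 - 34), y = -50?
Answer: -1296/707 - I*√58/369 ≈ -1.8331 - 0.020639*I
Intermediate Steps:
j(V) = I*√58 (j(V) = √(-58) = I*√58)
-2592/1414 + j(y)/(-369) = -2592/1414 + (I*√58)/(-369) = -2592*1/1414 + (I*√58)*(-1/369) = -1296/707 - I*√58/369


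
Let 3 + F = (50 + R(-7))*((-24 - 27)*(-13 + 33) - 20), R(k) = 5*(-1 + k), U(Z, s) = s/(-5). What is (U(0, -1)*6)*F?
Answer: -62418/5 ≈ -12484.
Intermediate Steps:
U(Z, s) = -s/5 (U(Z, s) = s*(-1/5) = -s/5)
R(k) = -5 + 5*k
F = -10403 (F = -3 + (50 + (-5 + 5*(-7)))*((-24 - 27)*(-13 + 33) - 20) = -3 + (50 + (-5 - 35))*(-51*20 - 20) = -3 + (50 - 40)*(-1020 - 20) = -3 + 10*(-1040) = -3 - 10400 = -10403)
(U(0, -1)*6)*F = (-1/5*(-1)*6)*(-10403) = ((1/5)*6)*(-10403) = (6/5)*(-10403) = -62418/5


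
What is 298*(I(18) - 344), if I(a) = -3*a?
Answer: -118604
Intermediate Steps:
298*(I(18) - 344) = 298*(-3*18 - 344) = 298*(-54 - 344) = 298*(-398) = -118604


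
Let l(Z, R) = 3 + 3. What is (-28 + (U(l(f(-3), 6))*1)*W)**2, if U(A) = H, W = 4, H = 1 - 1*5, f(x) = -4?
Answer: 1936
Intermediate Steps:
H = -4 (H = 1 - 5 = -4)
l(Z, R) = 6
U(A) = -4
(-28 + (U(l(f(-3), 6))*1)*W)**2 = (-28 - 4*1*4)**2 = (-28 - 4*4)**2 = (-28 - 16)**2 = (-44)**2 = 1936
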